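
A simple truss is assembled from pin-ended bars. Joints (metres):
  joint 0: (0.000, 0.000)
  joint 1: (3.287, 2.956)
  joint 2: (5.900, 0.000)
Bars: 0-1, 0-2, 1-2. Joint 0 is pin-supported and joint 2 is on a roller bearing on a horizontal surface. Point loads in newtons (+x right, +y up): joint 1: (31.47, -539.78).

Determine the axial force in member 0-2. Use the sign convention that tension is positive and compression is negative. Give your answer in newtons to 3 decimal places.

279.765

N=3 nodes, M=3 members, R=3 reactions → 2N=6, M+R=6
member 0 (0-1): L=4.4207, (cx,cy)=(0.7436,0.6687)
member 1 (0-2): L=5.9000, (cx,cy)=(1.0000,0.0000)
member 2 (1-2): L=3.9453, (cx,cy)=(0.6623,-0.7492)
solve A·x = −loads:
  F[0-1] = -333.9302 N (compression)
  F[0-2] = +279.7647 N (tension)
  F[1-2] = -422.4136 N (compression)
  Rx@0 = -31.4700 N
  Ry@0 = +223.2915 N
  Ry@2 = +316.4885 N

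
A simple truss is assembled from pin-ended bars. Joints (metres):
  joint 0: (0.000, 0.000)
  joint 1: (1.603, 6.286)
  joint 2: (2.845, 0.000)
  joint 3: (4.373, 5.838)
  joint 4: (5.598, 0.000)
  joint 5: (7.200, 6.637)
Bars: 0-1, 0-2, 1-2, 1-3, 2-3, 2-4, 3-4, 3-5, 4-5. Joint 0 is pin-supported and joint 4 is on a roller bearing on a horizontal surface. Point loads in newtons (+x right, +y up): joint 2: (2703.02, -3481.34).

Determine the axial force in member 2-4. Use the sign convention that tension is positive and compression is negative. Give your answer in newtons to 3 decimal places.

N=6 nodes, M=9 members, R=3 reactions → 2N=12, M+R=12
member 0 (0-1): L=6.4872, (cx,cy)=(0.2471,0.9690)
member 1 (0-2): L=2.8450, (cx,cy)=(1.0000,0.0000)
member 2 (1-2): L=6.4075, (cx,cy)=(0.1938,-0.9810)
member 3 (1-3): L=2.8060, (cx,cy)=(0.9872,-0.1597)
member 4 (2-3): L=6.0347, (cx,cy)=(0.2532,0.9674)
member 5 (2-4): L=2.7530, (cx,cy)=(1.0000,0.0000)
member 6 (3-4): L=5.9651, (cx,cy)=(0.2054,-0.9787)
member 7 (3-5): L=2.9377, (cx,cy)=(0.9623,0.2720)
member 8 (4-5): L=6.8276, (cx,cy)=(0.2346,0.9721)
solve A·x = −loads:
  F[0-1] = -1766.8546 N (compression)
  F[0-2] = +3139.6151 N (tension)
  F[1-2] = +1877.1227 N (tension)
  F[1-3] = -810.8478 N (compression)
  F[2-3] = +1695.0555 N (tension)
  F[2-4] = +371.2512 N (tension)
  F[3-4] = -1807.8076 N (compression)
  F[3-5] = -0.0000 N (compression)
  F[4-5] = +0.0000 N (tension)
  Rx@0 = -2703.0200 N
  Ry@0 = +1712.0631 N
  Ry@4 = +1769.2769 N

371.251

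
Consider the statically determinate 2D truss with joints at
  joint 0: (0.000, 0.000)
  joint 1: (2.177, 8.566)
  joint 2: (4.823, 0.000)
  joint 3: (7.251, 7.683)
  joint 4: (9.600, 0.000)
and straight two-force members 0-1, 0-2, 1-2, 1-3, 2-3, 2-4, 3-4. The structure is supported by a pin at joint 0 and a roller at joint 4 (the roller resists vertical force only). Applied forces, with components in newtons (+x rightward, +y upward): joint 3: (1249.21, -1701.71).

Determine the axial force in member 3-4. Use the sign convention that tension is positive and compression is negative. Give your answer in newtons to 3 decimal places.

N=5 nodes, M=7 members, R=3 reactions → 2N=10, M+R=10
member 0 (0-1): L=8.8383, (cx,cy)=(0.2463,0.9692)
member 1 (0-2): L=4.8230, (cx,cy)=(1.0000,0.0000)
member 2 (1-2): L=8.9654, (cx,cy)=(0.2951,-0.9555)
member 3 (1-3): L=5.1503, (cx,cy)=(0.9852,-0.1714)
member 4 (2-3): L=8.0575, (cx,cy)=(0.3013,0.9535)
member 5 (2-4): L=4.7770, (cx,cy)=(1.0000,0.0000)
member 6 (3-4): L=8.0341, (cx,cy)=(0.2924,-0.9563)
solve A·x = −loads:
  F[0-1] = +601.9162 N (tension)
  F[0-2] = +1100.9495 N (tension)
  F[1-2] = -673.7926 N (compression)
  F[1-3] = +352.3379 N (tension)
  F[2-3] = +675.1610 N (tension)
  F[2-4] = +698.6406 N (tension)
  F[3-4] = -2389.4968 N (compression)
  Rx@0 = -1249.2100 N
  Ry@0 = -583.3712 N
  Ry@4 = +2285.0812 N

-2389.497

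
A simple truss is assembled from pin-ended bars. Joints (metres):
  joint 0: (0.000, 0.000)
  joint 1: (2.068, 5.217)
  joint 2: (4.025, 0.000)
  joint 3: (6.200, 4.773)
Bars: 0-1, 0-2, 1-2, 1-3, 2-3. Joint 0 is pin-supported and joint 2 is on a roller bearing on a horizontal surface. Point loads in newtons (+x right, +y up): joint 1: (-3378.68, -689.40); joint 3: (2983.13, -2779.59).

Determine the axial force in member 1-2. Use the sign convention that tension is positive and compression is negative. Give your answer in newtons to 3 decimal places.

-1548.443

N=4 nodes, M=5 members, R=3 reactions → 2N=8, M+R=8
member 0 (0-1): L=5.6119, (cx,cy)=(0.3685,0.9296)
member 1 (0-2): L=4.0250, (cx,cy)=(1.0000,0.0000)
member 2 (1-2): L=5.5720, (cx,cy)=(0.3512,-0.9363)
member 3 (1-3): L=4.1558, (cx,cy)=(0.9943,-0.1068)
member 4 (2-3): L=5.2452, (cx,cy)=(0.4147,0.9100)
solve A·x = −loads:
  F[0-1] = +349.6648 N (tension)
  F[0-2] = -524.4018 N (compression)
  F[1-2] = -1548.4426 N (compression)
  F[1-3] = +4074.7008 N (tension)
  F[2-3] = -2576.1750 N (compression)
  Rx@0 = +395.5500 N
  Ry@0 = -325.0580 N
  Ry@2 = +3794.0480 N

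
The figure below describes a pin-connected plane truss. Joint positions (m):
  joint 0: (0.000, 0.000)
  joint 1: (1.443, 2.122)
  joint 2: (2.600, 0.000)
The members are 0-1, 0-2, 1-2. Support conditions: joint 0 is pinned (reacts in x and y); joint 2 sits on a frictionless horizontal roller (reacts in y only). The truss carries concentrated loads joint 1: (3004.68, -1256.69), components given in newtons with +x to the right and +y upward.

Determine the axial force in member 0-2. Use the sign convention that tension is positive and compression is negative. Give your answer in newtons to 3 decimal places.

1717.368

N=3 nodes, M=3 members, R=3 reactions → 2N=6, M+R=6
member 0 (0-1): L=2.5662, (cx,cy)=(0.5623,0.8269)
member 1 (0-2): L=2.6000, (cx,cy)=(1.0000,0.0000)
member 2 (1-2): L=2.4169, (cx,cy)=(0.4787,-0.8780)
solve A·x = −loads:
  F[0-1] = +2289.2853 N (tension)
  F[0-2] = +1717.3675 N (tension)
  F[1-2] = -3587.5115 N (compression)
  Rx@0 = -3004.6800 N
  Ry@0 = -1893.0541 N
  Ry@2 = +3149.7441 N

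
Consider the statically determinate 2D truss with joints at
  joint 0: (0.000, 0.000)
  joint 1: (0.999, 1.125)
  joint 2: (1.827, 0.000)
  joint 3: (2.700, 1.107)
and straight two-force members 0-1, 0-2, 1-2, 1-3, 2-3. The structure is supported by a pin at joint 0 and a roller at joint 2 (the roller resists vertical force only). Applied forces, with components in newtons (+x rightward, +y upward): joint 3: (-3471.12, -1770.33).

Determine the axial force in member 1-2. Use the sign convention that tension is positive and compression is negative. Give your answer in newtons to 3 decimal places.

1588.128

N=4 nodes, M=5 members, R=3 reactions → 2N=8, M+R=8
member 0 (0-1): L=1.5045, (cx,cy)=(0.6640,0.7477)
member 1 (0-2): L=1.8270, (cx,cy)=(1.0000,0.0000)
member 2 (1-2): L=1.3969, (cx,cy)=(0.5928,-0.8054)
member 3 (1-3): L=1.7011, (cx,cy)=(0.9999,-0.0106)
member 4 (2-3): L=1.4098, (cx,cy)=(0.6192,0.7852)
solve A·x = −loads:
  F[0-1] = -1681.4280 N (compression)
  F[0-2] = -2354.6645 N (compression)
  F[1-2] = +1588.1278 N (tension)
  F[1-3] = -2057.9484 N (compression)
  F[2-3] = -2282.3286 N (compression)
  Rx@0 = +3471.1200 N
  Ry@0 = +1257.2697 N
  Ry@2 = +513.0603 N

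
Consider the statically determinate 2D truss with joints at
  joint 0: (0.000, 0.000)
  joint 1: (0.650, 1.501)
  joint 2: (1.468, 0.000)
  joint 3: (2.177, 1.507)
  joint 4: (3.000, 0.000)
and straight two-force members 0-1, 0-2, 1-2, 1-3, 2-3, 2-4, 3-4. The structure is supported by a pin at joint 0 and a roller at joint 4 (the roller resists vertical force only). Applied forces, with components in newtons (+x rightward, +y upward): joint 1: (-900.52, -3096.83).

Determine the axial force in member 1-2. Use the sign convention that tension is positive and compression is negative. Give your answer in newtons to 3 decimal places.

N=5 nodes, M=7 members, R=3 reactions → 2N=10, M+R=10
member 0 (0-1): L=1.6357, (cx,cy)=(0.3974,0.9177)
member 1 (0-2): L=1.4680, (cx,cy)=(1.0000,0.0000)
member 2 (1-2): L=1.7094, (cx,cy)=(0.4785,-0.8781)
member 3 (1-3): L=1.5270, (cx,cy)=(1.0000,0.0039)
member 4 (2-3): L=1.6655, (cx,cy)=(0.4257,0.9049)
member 5 (2-4): L=1.5320, (cx,cy)=(1.0000,0.0000)
member 6 (3-4): L=1.7171, (cx,cy)=(0.4793,-0.8777)
solve A·x = −loads:
  F[0-1] = -3134.5320 N (compression)
  F[0-2] = +345.0941 N (tension)
  F[1-2] = -252.0308 N (compression)
  F[1-3] = -224.4930 N (compression)
  F[2-3] = +244.5703 N (tension)
  F[2-4] = +120.3752 N (tension)
  F[3-4] = -251.1474 N (compression)
  Rx@0 = +900.5200 N
  Ry@0 = +2876.4103 N
  Ry@4 = +220.4197 N

-252.031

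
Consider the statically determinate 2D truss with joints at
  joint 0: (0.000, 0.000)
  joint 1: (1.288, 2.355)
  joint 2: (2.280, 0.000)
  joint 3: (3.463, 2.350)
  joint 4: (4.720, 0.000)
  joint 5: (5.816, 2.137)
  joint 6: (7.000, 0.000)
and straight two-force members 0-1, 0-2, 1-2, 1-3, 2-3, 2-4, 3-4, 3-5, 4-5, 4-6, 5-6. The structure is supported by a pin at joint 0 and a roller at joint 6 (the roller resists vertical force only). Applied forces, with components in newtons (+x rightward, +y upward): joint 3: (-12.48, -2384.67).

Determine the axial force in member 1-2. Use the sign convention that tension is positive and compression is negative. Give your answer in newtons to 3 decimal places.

N=7 nodes, M=11 members, R=3 reactions → 2N=14, M+R=14
member 0 (0-1): L=2.6842, (cx,cy)=(0.4798,0.8774)
member 1 (0-2): L=2.2800, (cx,cy)=(1.0000,0.0000)
member 2 (1-2): L=2.5554, (cx,cy)=(0.3882,-0.9216)
member 3 (1-3): L=2.1750, (cx,cy)=(1.0000,-0.0023)
member 4 (2-3): L=2.6310, (cx,cy)=(0.4496,0.8932)
member 5 (2-4): L=2.4400, (cx,cy)=(1.0000,0.0000)
member 6 (3-4): L=2.6651, (cx,cy)=(0.4717,-0.8818)
member 7 (3-5): L=2.3626, (cx,cy)=(0.9959,-0.0902)
member 8 (4-5): L=2.4017, (cx,cy)=(0.4564,0.8898)
member 9 (4-6): L=2.2800, (cx,cy)=(1.0000,0.0000)
member 10 (5-6): L=2.4431, (cx,cy)=(0.4846,-0.8747)
solve A·x = −loads:
  F[0-1] = -1378.1546 N (compression)
  F[0-2] = +648.8188 N (tension)
  F[1-2] = +1314.9458 N (tension)
  F[1-3] = -1171.7599 N (compression)
  F[2-3] = -1356.7093 N (compression)
  F[2-4] = +1769.3137 N (tension)
  F[3-4] = -1210.1007 N (compression)
  F[3-5] = -1203.4594 N (compression)
  F[4-5] = +1199.1949 N (tension)
  F[4-6] = +651.3056 N (tension)
  F[5-6] = -1343.9102 N (compression)
  Rx@0 = +12.4800 N
  Ry@0 = +1209.1294 N
  Ry@6 = +1175.5406 N

1314.946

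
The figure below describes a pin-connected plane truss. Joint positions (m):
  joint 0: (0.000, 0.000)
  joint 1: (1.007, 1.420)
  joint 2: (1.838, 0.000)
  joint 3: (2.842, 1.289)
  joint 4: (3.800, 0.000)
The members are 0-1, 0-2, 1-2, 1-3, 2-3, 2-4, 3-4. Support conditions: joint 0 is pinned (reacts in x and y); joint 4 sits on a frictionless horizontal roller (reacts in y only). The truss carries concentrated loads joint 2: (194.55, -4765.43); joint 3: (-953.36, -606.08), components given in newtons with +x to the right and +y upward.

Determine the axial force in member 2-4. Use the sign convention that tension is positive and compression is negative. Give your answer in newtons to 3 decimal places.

1809.615

N=5 nodes, M=7 members, R=3 reactions → 2N=10, M+R=10
member 0 (0-1): L=1.7408, (cx,cy)=(0.5785,0.8157)
member 1 (0-2): L=1.8380, (cx,cy)=(1.0000,0.0000)
member 2 (1-2): L=1.6453, (cx,cy)=(0.5051,-0.8631)
member 3 (1-3): L=1.8397, (cx,cy)=(0.9975,-0.0712)
member 4 (2-3): L=1.6339, (cx,cy)=(0.6145,0.7889)
member 5 (2-4): L=1.9620, (cx,cy)=(1.0000,0.0000)
member 6 (3-4): L=1.6060, (cx,cy)=(0.5965,-0.8026)
solve A·x = −loads:
  F[0-1] = -3600.1260 N (compression)
  F[0-2] = +1323.7316 N (tension)
  F[1-2] = +3730.6745 N (tension)
  F[1-3] = -3976.9256 N (compression)
  F[2-3] = +1959.1085 N (tension)
  F[2-4] = +1809.6148 N (tension)
  F[3-4] = -3033.6838 N (compression)
  Rx@0 = +758.8100 N
  Ry@0 = +2936.6525 N
  Ry@4 = +2434.8575 N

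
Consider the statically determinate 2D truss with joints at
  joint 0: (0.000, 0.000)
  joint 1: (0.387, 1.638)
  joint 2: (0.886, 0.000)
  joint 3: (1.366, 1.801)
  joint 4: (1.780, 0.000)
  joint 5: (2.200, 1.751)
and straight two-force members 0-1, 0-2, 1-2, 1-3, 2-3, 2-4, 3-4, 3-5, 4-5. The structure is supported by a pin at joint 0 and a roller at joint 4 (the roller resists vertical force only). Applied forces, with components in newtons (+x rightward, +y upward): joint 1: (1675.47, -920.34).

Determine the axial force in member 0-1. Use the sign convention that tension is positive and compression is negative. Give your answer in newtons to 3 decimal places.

844.184

N=6 nodes, M=9 members, R=3 reactions → 2N=12, M+R=12
member 0 (0-1): L=1.6831, (cx,cy)=(0.2299,0.9732)
member 1 (0-2): L=0.8860, (cx,cy)=(1.0000,0.0000)
member 2 (1-2): L=1.7123, (cx,cy)=(0.2914,-0.9566)
member 3 (1-3): L=0.9925, (cx,cy)=(0.9864,0.1642)
member 4 (2-3): L=1.8639, (cx,cy)=(0.2575,0.9663)
member 5 (2-4): L=0.8940, (cx,cy)=(1.0000,0.0000)
member 6 (3-4): L=1.8480, (cx,cy)=(0.2240,-0.9746)
member 7 (3-5): L=0.8355, (cx,cy)=(0.9982,-0.0598)
member 8 (4-5): L=1.8007, (cx,cy)=(0.2332,0.9724)
solve A·x = −loads:
  F[0-1] = +844.1841 N (tension)
  F[0-2] = +1481.3639 N (tension)
  F[1-2] = -1978.4255 N (compression)
  F[1-3] = -917.2721 N (compression)
  F[2-3] = +1958.6171 N (tension)
  F[2-4] = +400.4158 N (tension)
  F[3-4] = -1787.3351 N (compression)
  F[3-5] = -0.0000 N (compression)
  F[4-5] = +0.0000 N (tension)
  Rx@0 = -1675.4700 N
  Ry@0 = -821.5653 N
  Ry@4 = +1741.9053 N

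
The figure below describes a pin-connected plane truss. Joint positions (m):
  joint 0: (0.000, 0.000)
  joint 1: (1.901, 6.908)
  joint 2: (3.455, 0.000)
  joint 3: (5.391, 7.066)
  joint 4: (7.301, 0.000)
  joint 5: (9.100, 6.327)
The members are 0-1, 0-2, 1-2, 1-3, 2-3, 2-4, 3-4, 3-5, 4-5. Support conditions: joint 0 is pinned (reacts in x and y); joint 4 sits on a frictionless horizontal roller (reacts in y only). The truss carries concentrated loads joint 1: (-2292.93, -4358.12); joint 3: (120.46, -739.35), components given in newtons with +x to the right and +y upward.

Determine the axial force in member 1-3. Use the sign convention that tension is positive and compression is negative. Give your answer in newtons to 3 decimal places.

N=6 nodes, M=9 members, R=3 reactions → 2N=12, M+R=12
member 0 (0-1): L=7.1648, (cx,cy)=(0.2653,0.9642)
member 1 (0-2): L=3.4550, (cx,cy)=(1.0000,0.0000)
member 2 (1-2): L=7.0806, (cx,cy)=(0.2195,-0.9756)
member 3 (1-3): L=3.4936, (cx,cy)=(0.9990,0.0452)
member 4 (2-3): L=7.3264, (cx,cy)=(0.2642,0.9645)
member 5 (2-4): L=3.8460, (cx,cy)=(1.0000,0.0000)
member 6 (3-4): L=7.3196, (cx,cy)=(0.2609,-0.9654)
member 7 (3-5): L=3.7819, (cx,cy)=(0.9807,-0.1954)
member 8 (4-5): L=6.5778, (cx,cy)=(0.2735,0.9619)
solve A·x = −loads:
  F[0-1] = -5673.0436 N (compression)
  F[0-2] = -667.2688 N (compression)
  F[1-2] = +1164.0735 N (tension)
  F[1-3] = +532.7925 N (tension)
  F[2-3] = -1177.5486 N (compression)
  F[2-4] = -100.6213 N (compression)
  F[3-4] = +385.6057 N (tension)
  F[3-5] = +0.0000 N (tension)
  F[4-5] = -0.0000 N (compression)
  Rx@0 = +2172.4700 N
  Ry@0 = +5469.7160 N
  Ry@4 = -372.2460 N

532.793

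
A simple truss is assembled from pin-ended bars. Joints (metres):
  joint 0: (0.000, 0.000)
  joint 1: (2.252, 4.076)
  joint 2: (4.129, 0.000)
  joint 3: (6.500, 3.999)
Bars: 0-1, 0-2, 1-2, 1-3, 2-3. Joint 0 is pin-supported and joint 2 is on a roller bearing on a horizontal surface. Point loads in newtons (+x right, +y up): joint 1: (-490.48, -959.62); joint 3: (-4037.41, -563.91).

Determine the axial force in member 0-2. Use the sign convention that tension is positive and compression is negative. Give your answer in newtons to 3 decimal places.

-2037.819

N=4 nodes, M=5 members, R=3 reactions → 2N=8, M+R=8
member 0 (0-1): L=4.6567, (cx,cy)=(0.4836,0.8753)
member 1 (0-2): L=4.1290, (cx,cy)=(1.0000,0.0000)
member 2 (1-2): L=4.4874, (cx,cy)=(0.4183,-0.9083)
member 3 (1-3): L=4.2487, (cx,cy)=(0.9998,-0.0181)
member 4 (2-3): L=4.6490, (cx,cy)=(0.5100,0.8602)
solve A·x = −loads:
  F[0-1] = -5149.0359 N (compression)
  F[0-2] = -2037.8187 N (compression)
  F[1-2] = +3978.4371 N (tension)
  F[1-3] = -3664.2969 N (compression)
  F[2-3] = -732.7787 N (compression)
  Rx@0 = +4527.8900 N
  Ry@0 = +4506.8964 N
  Ry@2 = -2983.3664 N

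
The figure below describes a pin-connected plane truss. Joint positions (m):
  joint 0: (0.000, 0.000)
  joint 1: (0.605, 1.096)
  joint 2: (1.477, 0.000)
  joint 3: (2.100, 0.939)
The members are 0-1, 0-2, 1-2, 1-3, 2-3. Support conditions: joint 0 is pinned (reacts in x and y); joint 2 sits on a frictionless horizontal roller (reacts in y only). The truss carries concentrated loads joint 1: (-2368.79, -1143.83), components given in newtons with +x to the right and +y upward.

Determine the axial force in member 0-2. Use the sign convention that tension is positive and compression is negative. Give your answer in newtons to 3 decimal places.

-1025.729

N=4 nodes, M=5 members, R=3 reactions → 2N=8, M+R=8
member 0 (0-1): L=1.2519, (cx,cy)=(0.4833,0.8755)
member 1 (0-2): L=1.4770, (cx,cy)=(1.0000,0.0000)
member 2 (1-2): L=1.4006, (cx,cy)=(0.6226,-0.7825)
member 3 (1-3): L=1.5032, (cx,cy)=(0.9945,-0.1044)
member 4 (2-3): L=1.1269, (cx,cy)=(0.5529,0.8333)
solve A·x = −loads:
  F[0-1] = -2779.1259 N (compression)
  F[0-2] = -1025.7291 N (compression)
  F[1-2] = +1647.4848 N (tension)
  F[1-3] = +0.0000 N (tension)
  F[2-3] = -0.0000 N (compression)
  Rx@0 = +2368.7900 N
  Ry@0 = +2433.0492 N
  Ry@2 = -1289.2192 N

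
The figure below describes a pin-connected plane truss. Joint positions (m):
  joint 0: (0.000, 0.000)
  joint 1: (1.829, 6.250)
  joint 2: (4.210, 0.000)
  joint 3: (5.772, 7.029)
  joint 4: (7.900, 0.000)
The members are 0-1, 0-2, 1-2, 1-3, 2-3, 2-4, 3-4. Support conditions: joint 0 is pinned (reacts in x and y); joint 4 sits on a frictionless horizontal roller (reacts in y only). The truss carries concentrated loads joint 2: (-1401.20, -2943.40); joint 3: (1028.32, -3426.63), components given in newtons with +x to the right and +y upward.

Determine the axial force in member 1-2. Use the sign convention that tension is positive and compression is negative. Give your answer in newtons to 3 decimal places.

1296.703

N=5 nodes, M=7 members, R=3 reactions → 2N=10, M+R=10
member 0 (0-1): L=6.5121, (cx,cy)=(0.2809,0.9597)
member 1 (0-2): L=4.2100, (cx,cy)=(1.0000,0.0000)
member 2 (1-2): L=6.6882, (cx,cy)=(0.3560,-0.9345)
member 3 (1-3): L=4.0192, (cx,cy)=(0.9810,0.1938)
member 4 (2-3): L=7.2005, (cx,cy)=(0.2169,0.9762)
member 5 (2-4): L=3.6900, (cx,cy)=(1.0000,0.0000)
member 6 (3-4): L=7.3441, (cx,cy)=(0.2898,-0.9571)
solve A·x = −loads:
  F[0-1] = -1440.9040 N (compression)
  F[0-2] = +31.8135 N (tension)
  F[1-2] = +1296.7034 N (tension)
  F[1-3] = -883.0672 N (compression)
  F[2-3] = +1773.8912 N (tension)
  F[2-4] = +1509.8308 N (tension)
  F[3-4] = -5210.6622 N (compression)
  Rx@0 = +372.8800 N
  Ry@0 = +1382.9055 N
  Ry@4 = +4987.1245 N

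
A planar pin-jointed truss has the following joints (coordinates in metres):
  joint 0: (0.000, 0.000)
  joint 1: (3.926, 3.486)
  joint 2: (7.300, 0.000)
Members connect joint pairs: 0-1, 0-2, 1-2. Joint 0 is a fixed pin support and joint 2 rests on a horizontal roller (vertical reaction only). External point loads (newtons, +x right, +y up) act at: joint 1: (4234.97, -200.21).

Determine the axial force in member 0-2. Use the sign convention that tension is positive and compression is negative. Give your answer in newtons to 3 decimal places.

2061.583

N=3 nodes, M=3 members, R=3 reactions → 2N=6, M+R=6
member 0 (0-1): L=5.2503, (cx,cy)=(0.7478,0.6640)
member 1 (0-2): L=7.3000, (cx,cy)=(1.0000,0.0000)
member 2 (1-2): L=4.8514, (cx,cy)=(0.6955,-0.7186)
solve A·x = −loads:
  F[0-1] = +2906.5043 N (tension)
  F[0-2] = +2061.5835 N (tension)
  F[1-2] = -2964.3047 N (compression)
  Rx@0 = -4234.9700 N
  Ry@0 = -1929.8078 N
  Ry@2 = +2130.0178 N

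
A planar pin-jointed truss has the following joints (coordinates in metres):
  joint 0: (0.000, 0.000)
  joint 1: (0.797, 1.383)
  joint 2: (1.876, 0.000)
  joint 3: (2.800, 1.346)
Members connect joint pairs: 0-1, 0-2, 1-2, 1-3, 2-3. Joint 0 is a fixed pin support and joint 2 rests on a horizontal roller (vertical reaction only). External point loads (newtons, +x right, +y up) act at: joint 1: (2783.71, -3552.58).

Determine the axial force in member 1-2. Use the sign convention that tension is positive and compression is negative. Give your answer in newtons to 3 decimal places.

N=4 nodes, M=5 members, R=3 reactions → 2N=8, M+R=8
member 0 (0-1): L=1.5962, (cx,cy)=(0.4993,0.8664)
member 1 (0-2): L=1.8760, (cx,cy)=(1.0000,0.0000)
member 2 (1-2): L=1.7541, (cx,cy)=(0.6151,-0.7884)
member 3 (1-3): L=2.0033, (cx,cy)=(0.9998,-0.0185)
member 4 (2-3): L=1.6326, (cx,cy)=(0.5660,0.8244)
solve A·x = −loads:
  F[0-1] = +10.2356 N (tension)
  F[0-2] = +2778.5993 N (tension)
  F[1-2] = -4517.1372 N (compression)
  F[1-3] = -0.0000 N (compression)
  F[2-3] = +0.0000 N (tension)
  Rx@0 = -2783.7100 N
  Ry@0 = -8.8684 N
  Ry@2 = +3561.4484 N

-4517.137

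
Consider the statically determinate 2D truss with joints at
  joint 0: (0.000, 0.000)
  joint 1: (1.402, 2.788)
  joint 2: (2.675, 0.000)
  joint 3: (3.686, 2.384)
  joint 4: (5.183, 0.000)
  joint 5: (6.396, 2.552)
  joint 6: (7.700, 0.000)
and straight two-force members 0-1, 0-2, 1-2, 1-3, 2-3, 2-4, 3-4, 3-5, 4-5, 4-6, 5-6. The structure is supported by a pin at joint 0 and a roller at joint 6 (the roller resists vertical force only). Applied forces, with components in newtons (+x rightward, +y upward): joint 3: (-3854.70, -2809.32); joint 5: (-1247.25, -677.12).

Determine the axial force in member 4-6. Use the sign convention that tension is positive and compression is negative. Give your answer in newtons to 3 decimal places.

153.519

N=7 nodes, M=11 members, R=3 reactions → 2N=14, M+R=14
member 0 (0-1): L=3.1207, (cx,cy)=(0.4493,0.8934)
member 1 (0-2): L=2.6750, (cx,cy)=(1.0000,0.0000)
member 2 (1-2): L=3.0649, (cx,cy)=(0.4154,-0.9097)
member 3 (1-3): L=2.3195, (cx,cy)=(0.9847,-0.1742)
member 4 (2-3): L=2.5895, (cx,cy)=(0.3904,0.9206)
member 5 (2-4): L=2.5080, (cx,cy)=(1.0000,0.0000)
member 6 (3-4): L=2.8150, (cx,cy)=(0.5318,-0.8469)
member 7 (3-5): L=2.7152, (cx,cy)=(0.9981,0.0619)
member 8 (4-5): L=2.8256, (cx,cy)=(0.4293,0.9032)
member 9 (4-6): L=2.5170, (cx,cy)=(1.0000,0.0000)
member 10 (5-6): L=2.8659, (cx,cy)=(0.4550,-0.8905)
solve A·x = −loads:
  F[0-1] = -3566.1485 N (compression)
  F[0-2] = -3499.8105 N (compression)
  F[1-2] = +4149.0261 N (tension)
  F[1-3] = -3377.0635 N (compression)
  F[2-3] = -4099.5639 N (compression)
  F[2-4] = -175.9526 N (compression)
  F[3-4] = +352.6329 N (tension)
  F[3-5] = -1261.2391 N (compression)
  F[4-5] = -330.6554 N (compression)
  F[4-6] = +153.5189 N (tension)
  F[5-6] = -337.3948 N (compression)
  Rx@0 = +5101.9500 N
  Ry@0 = +3185.9950 N
  Ry@6 = +300.4450 N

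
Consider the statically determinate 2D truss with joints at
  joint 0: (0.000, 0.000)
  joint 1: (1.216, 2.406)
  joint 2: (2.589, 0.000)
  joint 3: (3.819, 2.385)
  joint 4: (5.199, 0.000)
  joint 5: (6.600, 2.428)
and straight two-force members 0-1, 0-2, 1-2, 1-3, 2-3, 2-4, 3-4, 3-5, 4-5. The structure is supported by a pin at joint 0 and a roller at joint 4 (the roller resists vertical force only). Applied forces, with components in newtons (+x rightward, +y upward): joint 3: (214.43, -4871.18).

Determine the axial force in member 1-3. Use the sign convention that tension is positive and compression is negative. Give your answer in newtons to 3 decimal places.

N=6 nodes, M=9 members, R=3 reactions → 2N=12, M+R=12
member 0 (0-1): L=2.6958, (cx,cy)=(0.4511,0.8925)
member 1 (0-2): L=2.5890, (cx,cy)=(1.0000,0.0000)
member 2 (1-2): L=2.7702, (cx,cy)=(0.4956,-0.8685)
member 3 (1-3): L=2.6031, (cx,cy)=(1.0000,-0.0081)
member 4 (2-3): L=2.6835, (cx,cy)=(0.4584,0.8888)
member 5 (2-4): L=2.6100, (cx,cy)=(1.0000,0.0000)
member 6 (3-4): L=2.7555, (cx,cy)=(0.5008,-0.8656)
member 7 (3-5): L=2.7813, (cx,cy)=(0.9999,0.0155)
member 8 (4-5): L=2.8032, (cx,cy)=(0.4998,0.8661)
solve A·x = −loads:
  F[0-1] = -1338.5213 N (compression)
  F[0-2] = +818.1931 N (tension)
  F[1-2] = +1387.4398 N (tension)
  F[1-3] = -1291.4667 N (compression)
  F[2-3] = -1355.8500 N (compression)
  F[2-4] = +2127.3196 N (tension)
  F[3-4] = -4247.6588 N (compression)
  F[3-5] = +0.0000 N (tension)
  F[4-5] = -0.0000 N (compression)
  Rx@0 = -214.4300 N
  Ry@0 = +1194.6168 N
  Ry@4 = +3676.5632 N

-1291.467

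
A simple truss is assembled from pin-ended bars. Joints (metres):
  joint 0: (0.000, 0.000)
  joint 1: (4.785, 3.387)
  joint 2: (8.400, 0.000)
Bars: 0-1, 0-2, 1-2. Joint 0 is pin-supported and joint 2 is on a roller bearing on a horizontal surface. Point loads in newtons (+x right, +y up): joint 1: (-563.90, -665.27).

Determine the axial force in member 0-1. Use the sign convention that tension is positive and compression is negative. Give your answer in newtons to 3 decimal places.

-889.102

N=3 nodes, M=3 members, R=3 reactions → 2N=6, M+R=6
member 0 (0-1): L=5.8624, (cx,cy)=(0.8162,0.5777)
member 1 (0-2): L=8.4000, (cx,cy)=(1.0000,0.0000)
member 2 (1-2): L=4.9538, (cx,cy)=(0.7297,-0.6837)
solve A·x = −loads:
  F[0-1] = -889.1015 N (compression)
  F[0-2] = +161.7985 N (tension)
  F[1-2] = -221.7192 N (compression)
  Rx@0 = +563.9000 N
  Ry@0 = +513.6762 N
  Ry@2 = +151.5938 N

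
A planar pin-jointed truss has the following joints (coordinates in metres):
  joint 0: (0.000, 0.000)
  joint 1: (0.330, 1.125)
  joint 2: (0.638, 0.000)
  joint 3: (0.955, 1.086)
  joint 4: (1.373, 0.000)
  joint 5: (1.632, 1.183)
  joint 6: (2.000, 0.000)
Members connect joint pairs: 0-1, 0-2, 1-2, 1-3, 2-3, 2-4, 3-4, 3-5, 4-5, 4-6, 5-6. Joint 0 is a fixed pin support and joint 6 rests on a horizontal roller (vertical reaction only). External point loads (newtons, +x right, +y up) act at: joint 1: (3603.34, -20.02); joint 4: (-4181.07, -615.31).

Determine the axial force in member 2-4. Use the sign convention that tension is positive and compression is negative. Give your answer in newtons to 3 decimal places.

-2057.903

N=7 nodes, M=11 members, R=3 reactions → 2N=14, M+R=14
member 0 (0-1): L=1.1724, (cx,cy)=(0.2815,0.9596)
member 1 (0-2): L=0.6380, (cx,cy)=(1.0000,0.0000)
member 2 (1-2): L=1.1664, (cx,cy)=(0.2641,-0.9645)
member 3 (1-3): L=0.6262, (cx,cy)=(0.9981,-0.0623)
member 4 (2-3): L=1.1313, (cx,cy)=(0.2802,0.9599)
member 5 (2-4): L=0.7350, (cx,cy)=(1.0000,0.0000)
member 6 (3-4): L=1.1637, (cx,cy)=(0.3592,-0.9333)
member 7 (3-5): L=0.6839, (cx,cy)=(0.9899,0.1418)
member 8 (4-5): L=1.2110, (cx,cy)=(0.2139,0.9769)
member 9 (4-6): L=0.6270, (cx,cy)=(1.0000,0.0000)
member 10 (5-6): L=1.2389, (cx,cy)=(0.2970,-0.9549)
solve A·x = −loads:
  F[0-1] = +1893.8319 N (tension)
  F[0-2] = -1110.7936 N (compression)
  F[1-2] = -1735.9147 N (compression)
  F[1-3] = -2616.9702 N (compression)
  F[2-3] = +1744.1709 N (tension)
  F[2-4] = -2057.9029 N (compression)
  F[3-4] = -2174.7084 N (compression)
  F[3-5] = -1355.6962 N (compression)
  F[4-5] = +2707.5175 N (tension)
  F[4-6] = +762.9366 N (tension)
  F[5-6] = -2568.5174 N (compression)
  Rx@0 = +577.7300 N
  Ry@0 = -1817.2624 N
  Ry@6 = +2452.5924 N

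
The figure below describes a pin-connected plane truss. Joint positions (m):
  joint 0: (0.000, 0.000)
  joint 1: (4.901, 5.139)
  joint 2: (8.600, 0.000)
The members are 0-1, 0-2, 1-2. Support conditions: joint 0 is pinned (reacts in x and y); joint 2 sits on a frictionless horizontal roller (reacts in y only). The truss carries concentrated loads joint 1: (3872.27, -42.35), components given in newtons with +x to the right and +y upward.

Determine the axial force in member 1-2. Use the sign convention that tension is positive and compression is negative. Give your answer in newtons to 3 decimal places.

-2880.726

N=3 nodes, M=3 members, R=3 reactions → 2N=6, M+R=6
member 0 (0-1): L=7.1013, (cx,cy)=(0.6902,0.7237)
member 1 (0-2): L=8.6000, (cx,cy)=(1.0000,0.0000)
member 2 (1-2): L=6.3318, (cx,cy)=(0.5842,-0.8116)
solve A·x = −loads:
  F[0-1] = +3172.3093 N (tension)
  F[0-2] = +1682.8982 N (tension)
  F[1-2] = -2880.7260 N (compression)
  Rx@0 = -3872.2700 N
  Ry@0 = -2295.6910 N
  Ry@2 = +2338.0410 N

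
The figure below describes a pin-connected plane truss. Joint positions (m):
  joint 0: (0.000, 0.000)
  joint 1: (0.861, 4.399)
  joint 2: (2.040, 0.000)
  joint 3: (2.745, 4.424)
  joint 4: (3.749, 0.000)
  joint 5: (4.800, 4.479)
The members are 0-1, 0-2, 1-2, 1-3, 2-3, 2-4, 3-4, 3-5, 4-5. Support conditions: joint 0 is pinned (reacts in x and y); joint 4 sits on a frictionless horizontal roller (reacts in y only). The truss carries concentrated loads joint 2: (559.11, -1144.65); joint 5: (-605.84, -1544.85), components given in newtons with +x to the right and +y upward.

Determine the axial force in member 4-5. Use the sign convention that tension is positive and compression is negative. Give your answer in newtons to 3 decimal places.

-1580.079

N=6 nodes, M=9 members, R=3 reactions → 2N=12, M+R=12
member 0 (0-1): L=4.4825, (cx,cy)=(0.1921,0.9814)
member 1 (0-2): L=2.0400, (cx,cy)=(1.0000,0.0000)
member 2 (1-2): L=4.5543, (cx,cy)=(0.2589,-0.9659)
member 3 (1-3): L=1.8842, (cx,cy)=(0.9999,0.0133)
member 4 (2-3): L=4.4798, (cx,cy)=(0.1574,0.9875)
member 5 (2-4): L=1.7090, (cx,cy)=(1.0000,0.0000)
member 6 (3-4): L=4.5365, (cx,cy)=(0.2213,-0.9752)
member 7 (3-5): L=2.0557, (cx,cy)=(0.9996,0.0268)
member 8 (4-5): L=4.6007, (cx,cy)=(0.2284,0.9736)
solve A·x = −loads:
  F[0-1] = -827.9342 N (compression)
  F[0-2] = +112.3010 N (tension)
  F[1-2] = +836.0355 N (tension)
  F[1-3] = -375.4959 N (compression)
  F[2-3] = +341.3688 N (tension)
  F[2-4] = -284.0992 N (compression)
  F[3-4] = -347.2990 N (compression)
  F[3-5] = -244.9656 N (compression)
  F[4-5] = -1580.0786 N (compression)
  Rx@0 = +46.7300 N
  Ry@0 = +812.5172 N
  Ry@4 = +1876.9828 N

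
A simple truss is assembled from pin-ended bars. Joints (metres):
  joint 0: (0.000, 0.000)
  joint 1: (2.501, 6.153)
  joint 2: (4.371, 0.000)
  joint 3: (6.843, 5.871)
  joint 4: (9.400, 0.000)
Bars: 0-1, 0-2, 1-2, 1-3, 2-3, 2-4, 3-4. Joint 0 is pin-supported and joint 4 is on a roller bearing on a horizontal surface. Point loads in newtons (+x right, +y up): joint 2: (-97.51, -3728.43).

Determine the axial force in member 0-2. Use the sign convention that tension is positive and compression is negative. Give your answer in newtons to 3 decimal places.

713.277

N=5 nodes, M=7 members, R=3 reactions → 2N=10, M+R=10
member 0 (0-1): L=6.6419, (cx,cy)=(0.3766,0.9264)
member 1 (0-2): L=4.3710, (cx,cy)=(1.0000,0.0000)
member 2 (1-2): L=6.4309, (cx,cy)=(0.2908,-0.9568)
member 3 (1-3): L=4.3511, (cx,cy)=(0.9979,-0.0648)
member 4 (2-3): L=6.3702, (cx,cy)=(0.3881,0.9216)
member 5 (2-4): L=5.0290, (cx,cy)=(1.0000,0.0000)
member 6 (3-4): L=6.4037, (cx,cy)=(0.3993,-0.9168)
solve A·x = −loads:
  F[0-1] = -2153.1937 N (compression)
  F[0-2] = +713.2766 N (tension)
  F[1-2] = +2182.9208 N (tension)
  F[1-3] = -1448.5909 N (compression)
  F[2-3] = +1779.2677 N (tension)
  F[2-4] = +755.0880 N (tension)
  F[3-4] = -1891.0163 N (compression)
  Rx@0 = +97.5100 N
  Ry@0 = +1994.7101 N
  Ry@4 = +1733.7199 N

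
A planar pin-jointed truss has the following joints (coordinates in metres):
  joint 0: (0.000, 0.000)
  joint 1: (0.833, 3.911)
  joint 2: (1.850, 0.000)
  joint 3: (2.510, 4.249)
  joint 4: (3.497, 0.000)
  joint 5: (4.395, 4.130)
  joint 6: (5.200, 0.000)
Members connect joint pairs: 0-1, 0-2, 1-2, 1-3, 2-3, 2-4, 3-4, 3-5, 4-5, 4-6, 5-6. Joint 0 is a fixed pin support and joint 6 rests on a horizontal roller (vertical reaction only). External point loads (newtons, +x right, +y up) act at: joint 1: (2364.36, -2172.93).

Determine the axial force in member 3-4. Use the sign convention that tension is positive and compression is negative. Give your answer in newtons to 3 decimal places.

N=7 nodes, M=11 members, R=3 reactions → 2N=14, M+R=14
member 0 (0-1): L=3.9987, (cx,cy)=(0.2083,0.9781)
member 1 (0-2): L=1.8500, (cx,cy)=(1.0000,0.0000)
member 2 (1-2): L=4.0411, (cx,cy)=(0.2517,-0.9678)
member 3 (1-3): L=1.7107, (cx,cy)=(0.9803,0.1976)
member 4 (2-3): L=4.3000, (cx,cy)=(0.1535,0.9882)
member 5 (2-4): L=1.6470, (cx,cy)=(1.0000,0.0000)
member 6 (3-4): L=4.3621, (cx,cy)=(0.2263,-0.9741)
member 7 (3-5): L=1.8888, (cx,cy)=(0.9980,-0.0630)
member 8 (4-5): L=4.2265, (cx,cy)=(0.2125,0.9772)
member 9 (4-6): L=1.7030, (cx,cy)=(1.0000,0.0000)
member 10 (5-6): L=4.2077, (cx,cy)=(0.1913,-0.9815)
solve A·x = −loads:
  F[0-1] = -47.6164 N (compression)
  F[0-2] = +2374.2793 N (tension)
  F[1-2] = -2557.4857 N (compression)
  F[1-3] = -1765.4480 N (compression)
  F[2-3] = +2504.8526 N (tension)
  F[2-4] = +1346.1764 N (tension)
  F[3-4] = -2126.9155 N (compression)
  F[3-5] = -866.6503 N (compression)
  F[4-5] = +2120.1632 N (tension)
  F[4-6] = +414.4596 N (tension)
  F[5-6] = -2166.3739 N (compression)
  Rx@0 = -2364.3600 N
  Ry@0 = +46.5718 N
  Ry@6 = +2126.3582 N

-2126.916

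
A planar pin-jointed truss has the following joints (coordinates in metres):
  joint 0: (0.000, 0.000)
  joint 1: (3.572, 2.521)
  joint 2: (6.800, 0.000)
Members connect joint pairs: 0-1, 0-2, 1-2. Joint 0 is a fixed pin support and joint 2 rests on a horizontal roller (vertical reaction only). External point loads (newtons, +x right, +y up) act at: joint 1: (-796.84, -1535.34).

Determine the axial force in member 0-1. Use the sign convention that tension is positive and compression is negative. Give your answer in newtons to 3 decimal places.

N=3 nodes, M=3 members, R=3 reactions → 2N=6, M+R=6
member 0 (0-1): L=4.3720, (cx,cy)=(0.8170,0.5766)
member 1 (0-2): L=6.8000, (cx,cy)=(1.0000,0.0000)
member 2 (1-2): L=4.0958, (cx,cy)=(0.7881,-0.6155)
solve A·x = −loads:
  F[0-1] = -1776.3016 N (compression)
  F[0-2] = +654.4202 N (tension)
  F[1-2] = -830.3476 N (compression)
  Rx@0 = +796.8400 N
  Ry@0 = +1024.2516 N
  Ry@2 = +511.0884 N

-1776.302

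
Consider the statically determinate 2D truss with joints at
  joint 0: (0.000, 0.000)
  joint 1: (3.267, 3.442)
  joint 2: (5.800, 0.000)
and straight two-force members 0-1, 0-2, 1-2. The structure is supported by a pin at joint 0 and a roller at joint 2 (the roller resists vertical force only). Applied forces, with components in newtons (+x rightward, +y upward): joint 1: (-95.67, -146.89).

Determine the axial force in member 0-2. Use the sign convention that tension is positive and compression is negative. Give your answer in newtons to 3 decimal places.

N=3 nodes, M=3 members, R=3 reactions → 2N=6, M+R=6
member 0 (0-1): L=4.7456, (cx,cy)=(0.6884,0.7253)
member 1 (0-2): L=5.8000, (cx,cy)=(1.0000,0.0000)
member 2 (1-2): L=4.2736, (cx,cy)=(0.5927,-0.8054)
solve A·x = −loads:
  F[0-1] = -166.7239 N (compression)
  F[0-2] = +19.1074 N (tension)
  F[1-2] = -32.2373 N (compression)
  Rx@0 = +95.6700 N
  Ry@0 = +120.9256 N
  Ry@2 = +25.9644 N

19.107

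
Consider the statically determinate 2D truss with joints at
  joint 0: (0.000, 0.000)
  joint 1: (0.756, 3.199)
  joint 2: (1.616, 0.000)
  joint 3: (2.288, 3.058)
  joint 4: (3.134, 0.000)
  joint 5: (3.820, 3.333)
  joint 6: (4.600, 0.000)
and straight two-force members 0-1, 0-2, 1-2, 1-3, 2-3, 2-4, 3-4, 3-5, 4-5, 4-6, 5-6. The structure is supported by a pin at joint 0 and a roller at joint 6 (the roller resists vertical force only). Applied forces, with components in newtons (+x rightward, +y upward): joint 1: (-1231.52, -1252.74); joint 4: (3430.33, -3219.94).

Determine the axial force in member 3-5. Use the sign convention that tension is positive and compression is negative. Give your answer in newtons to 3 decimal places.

-716.073

N=7 nodes, M=11 members, R=3 reactions → 2N=14, M+R=14
member 0 (0-1): L=3.2871, (cx,cy)=(0.2300,0.9732)
member 1 (0-2): L=1.6160, (cx,cy)=(1.0000,0.0000)
member 2 (1-2): L=3.3126, (cx,cy)=(0.2596,-0.9657)
member 3 (1-3): L=1.5385, (cx,cy)=(0.9958,-0.0916)
member 4 (2-3): L=3.1310, (cx,cy)=(0.2146,0.9767)
member 5 (2-4): L=1.5180, (cx,cy)=(1.0000,0.0000)
member 6 (3-4): L=3.1729, (cx,cy)=(0.2666,-0.9638)
member 7 (3-5): L=1.5565, (cx,cy)=(0.9843,0.1767)
member 8 (4-5): L=3.4029, (cx,cy)=(0.2016,0.9795)
member 9 (4-6): L=1.4660, (cx,cy)=(1.0000,0.0000)
member 10 (5-6): L=3.4231, (cx,cy)=(0.2279,-0.9737)
solve A·x = −loads:
  F[0-1] = -3010.1704 N (compression)
  F[0-2] = +2891.1154 N (tension)
  F[1-2] = +1727.6275 N (tension)
  F[1-3] = +91.0778 N (tension)
  F[2-3] = -1708.1994 N (compression)
  F[2-4] = +3706.2668 N (tension)
  F[3-4] = +1608.4521 N (tension)
  F[3-5] = -716.0728 N (compression)
  F[4-5] = +1704.7177 N (tension)
  F[4-6] = +361.1455 N (tension)
  F[5-6] = -1584.8974 N (compression)
  Rx@0 = -2198.8100 N
  Ry@0 = +2929.4776 N
  Ry@6 = +1543.2024 N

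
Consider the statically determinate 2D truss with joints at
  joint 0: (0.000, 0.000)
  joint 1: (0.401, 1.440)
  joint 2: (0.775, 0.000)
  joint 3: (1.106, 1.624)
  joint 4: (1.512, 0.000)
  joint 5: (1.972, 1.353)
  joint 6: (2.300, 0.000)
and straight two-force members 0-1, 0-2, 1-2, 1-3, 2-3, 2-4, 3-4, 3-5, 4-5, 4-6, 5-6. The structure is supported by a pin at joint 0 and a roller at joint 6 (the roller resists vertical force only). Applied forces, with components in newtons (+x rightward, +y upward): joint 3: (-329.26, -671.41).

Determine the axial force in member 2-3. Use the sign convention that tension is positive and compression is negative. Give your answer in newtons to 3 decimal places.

N=7 nodes, M=11 members, R=3 reactions → 2N=14, M+R=14
member 0 (0-1): L=1.4948, (cx,cy)=(0.2683,0.9633)
member 1 (0-2): L=0.7750, (cx,cy)=(1.0000,0.0000)
member 2 (1-2): L=1.4878, (cx,cy)=(0.2514,-0.9679)
member 3 (1-3): L=0.7286, (cx,cy)=(0.9676,0.2525)
member 4 (2-3): L=1.6574, (cx,cy)=(0.1997,0.9799)
member 5 (2-4): L=0.7370, (cx,cy)=(1.0000,0.0000)
member 6 (3-4): L=1.6740, (cx,cy)=(0.2425,-0.9701)
member 7 (3-5): L=0.9074, (cx,cy)=(0.9544,-0.2987)
member 8 (4-5): L=1.4291, (cx,cy)=(0.3219,0.9468)
member 9 (4-6): L=0.7880, (cx,cy)=(1.0000,0.0000)
member 10 (5-6): L=1.3922, (cx,cy)=(0.2356,-0.9719)
solve A·x = −loads:
  F[0-1] = -603.1437 N (compression)
  F[0-2] = -167.4577 N (compression)
  F[1-2] = +521.3430 N (tension)
  F[1-3] = -302.6686 N (compression)
  F[2-3] = -514.9759 N (compression)
  F[2-4] = +66.4452 N (tension)
  F[3-4] = -77.8104 N (compression)
  F[3-5] = -49.8484 N (compression)
  F[4-5] = +79.7306 N (tension)
  F[4-6] = +21.9090 N (tension)
  F[5-6] = -92.9922 N (compression)
  Rx@0 = +329.2600 N
  Ry@0 = +581.0356 N
  Ry@6 = +90.3744 N

-514.976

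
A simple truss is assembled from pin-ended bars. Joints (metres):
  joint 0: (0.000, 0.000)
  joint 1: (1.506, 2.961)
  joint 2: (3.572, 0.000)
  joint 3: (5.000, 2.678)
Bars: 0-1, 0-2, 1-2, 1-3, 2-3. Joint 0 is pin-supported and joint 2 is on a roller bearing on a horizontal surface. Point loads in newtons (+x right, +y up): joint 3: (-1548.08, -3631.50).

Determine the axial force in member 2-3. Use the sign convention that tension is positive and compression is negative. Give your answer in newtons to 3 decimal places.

N=4 nodes, M=5 members, R=3 reactions → 2N=8, M+R=8
member 0 (0-1): L=3.3220, (cx,cy)=(0.4533,0.8913)
member 1 (0-2): L=3.5720, (cx,cy)=(1.0000,0.0000)
member 2 (1-2): L=3.6105, (cx,cy)=(0.5722,-0.8201)
member 3 (1-3): L=3.5054, (cx,cy)=(0.9967,-0.0807)
member 4 (2-3): L=3.0349, (cx,cy)=(0.4705,0.8824)
solve A·x = −loads:
  F[0-1] = +326.6559 N (tension)
  F[0-2] = -1696.1675 N (compression)
  F[1-2] = -391.7963 N (compression)
  F[1-3] = +373.4988 N (tension)
  F[2-3] = -4081.3577 N (compression)
  Rx@0 = +1548.0800 N
  Ry@0 = -291.1601 N
  Ry@2 = +3922.6601 N

-4081.358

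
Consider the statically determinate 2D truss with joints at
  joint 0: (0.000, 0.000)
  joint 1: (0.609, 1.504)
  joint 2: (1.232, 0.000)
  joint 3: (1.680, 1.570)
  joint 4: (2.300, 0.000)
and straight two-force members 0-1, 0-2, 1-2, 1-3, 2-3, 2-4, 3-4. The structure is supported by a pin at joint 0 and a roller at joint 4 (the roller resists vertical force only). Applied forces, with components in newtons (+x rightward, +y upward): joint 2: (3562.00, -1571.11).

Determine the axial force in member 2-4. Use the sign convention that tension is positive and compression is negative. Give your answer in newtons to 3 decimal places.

332.339

N=5 nodes, M=7 members, R=3 reactions → 2N=10, M+R=10
member 0 (0-1): L=1.6226, (cx,cy)=(0.3753,0.9269)
member 1 (0-2): L=1.2320, (cx,cy)=(1.0000,0.0000)
member 2 (1-2): L=1.6279, (cx,cy)=(0.3827,-0.9239)
member 3 (1-3): L=1.0730, (cx,cy)=(0.9981,0.0615)
member 4 (2-3): L=1.6327, (cx,cy)=(0.2744,0.9616)
member 5 (2-4): L=1.0680, (cx,cy)=(1.0000,0.0000)
member 6 (3-4): L=1.6880, (cx,cy)=(0.3673,-0.9301)
solve A·x = −loads:
  F[0-1] = -787.0804 N (compression)
  F[0-2] = +3857.4061 N (tension)
  F[1-2] = +750.7849 N (tension)
  F[1-3] = -583.8335 N (compression)
  F[2-3] = +912.5041 N (tension)
  F[2-4] = +332.3391 N (tension)
  F[3-4] = -904.8131 N (compression)
  Rx@0 = -3562.0000 N
  Ry@0 = +729.5415 N
  Ry@4 = +841.5685 N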